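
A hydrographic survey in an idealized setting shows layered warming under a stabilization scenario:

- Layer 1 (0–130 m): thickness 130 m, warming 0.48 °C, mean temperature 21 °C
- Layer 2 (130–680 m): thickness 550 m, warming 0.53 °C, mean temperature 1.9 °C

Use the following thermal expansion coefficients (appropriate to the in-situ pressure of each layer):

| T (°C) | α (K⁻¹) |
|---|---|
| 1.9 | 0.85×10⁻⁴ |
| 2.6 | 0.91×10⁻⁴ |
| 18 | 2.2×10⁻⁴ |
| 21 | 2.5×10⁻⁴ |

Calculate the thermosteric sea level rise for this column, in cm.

Δh = 4.04 cm

Layer 1 at 21 °C → α = 2.5×10⁻⁴ K⁻¹
Layer 2 at 1.9 °C → α = 0.85×10⁻⁴ K⁻¹
Layer 1: 2.5×10⁻⁴ × 0.48 × 130 = 0.01560 m
130–680 m: 0.85×10⁻⁴ × 550 × 0.53 = 0.0247775 m
Δh = 0.01560 + 0.0247775 = 0.0403775 m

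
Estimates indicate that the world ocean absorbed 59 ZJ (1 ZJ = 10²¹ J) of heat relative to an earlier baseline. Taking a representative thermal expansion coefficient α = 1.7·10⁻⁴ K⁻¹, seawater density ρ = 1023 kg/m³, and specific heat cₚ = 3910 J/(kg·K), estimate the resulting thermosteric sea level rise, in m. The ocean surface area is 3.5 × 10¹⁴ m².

Per unit area: Q = 59×10²¹ / (3.5×10¹⁴) ≈ 1.686×10⁸ J/m²
Δh = αQ/(ρcₚ) = 1.7×10⁻⁴ × 1.686×10⁸ / (1023 × 3910) ≈ 0.0071656 m

Δh ≈ 0.0072 m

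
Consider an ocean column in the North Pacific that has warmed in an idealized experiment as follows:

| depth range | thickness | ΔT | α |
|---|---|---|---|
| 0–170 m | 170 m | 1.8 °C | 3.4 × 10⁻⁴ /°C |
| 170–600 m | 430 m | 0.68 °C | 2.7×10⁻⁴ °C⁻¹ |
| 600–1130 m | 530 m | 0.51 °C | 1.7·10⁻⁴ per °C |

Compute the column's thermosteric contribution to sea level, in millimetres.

Layer 1: 3.4×10⁻⁴ × 170 × 1.8 = 0.10404 m
Layer 2: 0.68 × 2.7×10⁻⁴ × 430 = 0.078948 m
1.7×10⁻⁴ × 530 × 0.51 = 0.045951 m
Δh = 0.10404 + 0.078948 + 0.045951 = 0.228939 m ≈ 229 mm

Δh ≈ 229 mm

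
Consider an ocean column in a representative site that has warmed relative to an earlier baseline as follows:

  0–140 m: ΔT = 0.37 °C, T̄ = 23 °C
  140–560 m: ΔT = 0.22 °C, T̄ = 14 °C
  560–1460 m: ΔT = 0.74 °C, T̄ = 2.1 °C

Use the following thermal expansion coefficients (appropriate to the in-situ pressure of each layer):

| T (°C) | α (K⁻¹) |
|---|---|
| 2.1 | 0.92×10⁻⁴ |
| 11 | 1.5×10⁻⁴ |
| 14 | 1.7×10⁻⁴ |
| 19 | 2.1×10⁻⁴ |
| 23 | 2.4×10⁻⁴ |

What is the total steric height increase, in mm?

Layer 1 at 23 °C → α = 2.4×10⁻⁴ K⁻¹
Layer 2 at 14 °C → α = 1.7×10⁻⁴ K⁻¹
Layer 3 at 2.1 °C → α = 0.92×10⁻⁴ K⁻¹
Layer 1: 140 × 0.37 × 2.4×10⁻⁴ = 0.012432 m
140–560 m: 1.7×10⁻⁴ × 420 × 0.22 = 0.015708 m
560–1460 m: 0.92×10⁻⁴ × 0.74 × 900 = 0.061272 m
Δh = 0.012432 + 0.015708 + 0.061272 = 0.089412 m

Δh = 89 mm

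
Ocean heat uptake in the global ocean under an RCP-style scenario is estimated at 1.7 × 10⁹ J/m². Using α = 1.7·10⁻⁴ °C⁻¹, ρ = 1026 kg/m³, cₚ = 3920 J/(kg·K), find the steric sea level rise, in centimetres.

7.19 cm

Δh = αQ/(ρcₚ) = 1.7×10⁻⁴ × 1.7×10⁹ / (1026 × 3920) ≈ 0.071856 m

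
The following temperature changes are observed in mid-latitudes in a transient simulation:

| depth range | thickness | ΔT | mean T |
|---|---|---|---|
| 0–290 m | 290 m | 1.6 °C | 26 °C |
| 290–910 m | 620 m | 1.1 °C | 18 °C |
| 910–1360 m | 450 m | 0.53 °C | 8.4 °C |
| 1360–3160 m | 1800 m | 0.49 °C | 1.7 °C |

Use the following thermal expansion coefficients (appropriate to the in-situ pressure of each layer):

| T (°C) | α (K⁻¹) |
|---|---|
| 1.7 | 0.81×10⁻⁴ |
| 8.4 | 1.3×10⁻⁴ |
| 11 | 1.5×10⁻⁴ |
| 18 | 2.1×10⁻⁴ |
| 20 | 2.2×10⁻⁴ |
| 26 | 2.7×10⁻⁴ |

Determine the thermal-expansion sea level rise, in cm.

Δh ≈ 37 cm

Layer 1 at 26 °C → α = 2.7×10⁻⁴ K⁻¹
Layer 2 at 18 °C → α = 2.1×10⁻⁴ K⁻¹
Layer 3 at 8.4 °C → α = 1.3×10⁻⁴ K⁻¹
Layer 4 at 1.7 °C → α = 0.81×10⁻⁴ K⁻¹
0–290 m: 1.6 × 290 × 2.7×10⁻⁴ = 0.12528 m
Layer 2: 1.1 × 2.1×10⁻⁴ × 620 = 0.14322 m
450 × 1.3×10⁻⁴ × 0.53 = 0.031005 m
Layer 4: 0.49 × 1800 × 0.81×10⁻⁴ = 0.071442 m
Δh = 0.12528 + 0.14322 + 0.031005 + 0.071442 = 0.370947 m ≈ 37 cm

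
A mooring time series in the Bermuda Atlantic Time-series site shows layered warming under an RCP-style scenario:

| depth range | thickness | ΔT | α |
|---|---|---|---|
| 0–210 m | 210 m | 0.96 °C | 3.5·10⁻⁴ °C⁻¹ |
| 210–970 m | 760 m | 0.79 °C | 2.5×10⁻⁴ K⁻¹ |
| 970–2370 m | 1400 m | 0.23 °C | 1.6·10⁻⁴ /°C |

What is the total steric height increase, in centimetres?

0–210 m: 210 × 3.5×10⁻⁴ × 0.96 = 0.07056 m
210–970 m: 760 × 2.5×10⁻⁴ × 0.79 = 0.15010 m
1400 × 1.6×10⁻⁴ × 0.23 = 0.05152 m
Δh = 0.07056 + 0.15010 + 0.05152 = 0.27218 m

27 cm of thermosteric rise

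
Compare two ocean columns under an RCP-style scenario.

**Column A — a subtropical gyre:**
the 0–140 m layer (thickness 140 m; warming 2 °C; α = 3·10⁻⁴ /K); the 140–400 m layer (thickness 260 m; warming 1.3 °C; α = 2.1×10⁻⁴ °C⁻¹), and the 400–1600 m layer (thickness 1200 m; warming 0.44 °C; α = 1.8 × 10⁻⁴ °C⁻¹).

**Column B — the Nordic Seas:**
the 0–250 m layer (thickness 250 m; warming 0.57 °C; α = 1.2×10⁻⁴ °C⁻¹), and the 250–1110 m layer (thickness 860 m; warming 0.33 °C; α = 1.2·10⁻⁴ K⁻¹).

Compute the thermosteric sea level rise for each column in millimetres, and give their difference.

A Layer 1: 2 × 140 × 3×10⁻⁴ = 0.08400 m
A 1.3 × 2.1×10⁻⁴ × 260 = 0.07098 m
A 400–1600 m: 1200 × 1.8×10⁻⁴ × 0.44 = 0.09504 m
A total: 0.25002 m
B 250 × 0.57 × 1.2×10⁻⁴ = 0.01710 m
B 0.33 × 1.2×10⁻⁴ × 860 = 0.034056 m
B total: 0.051156 m
Difference: 0.25002 − 0.051156 = 0.198864 m

A: 250 mm; B: 51.2 mm; difference 199 mm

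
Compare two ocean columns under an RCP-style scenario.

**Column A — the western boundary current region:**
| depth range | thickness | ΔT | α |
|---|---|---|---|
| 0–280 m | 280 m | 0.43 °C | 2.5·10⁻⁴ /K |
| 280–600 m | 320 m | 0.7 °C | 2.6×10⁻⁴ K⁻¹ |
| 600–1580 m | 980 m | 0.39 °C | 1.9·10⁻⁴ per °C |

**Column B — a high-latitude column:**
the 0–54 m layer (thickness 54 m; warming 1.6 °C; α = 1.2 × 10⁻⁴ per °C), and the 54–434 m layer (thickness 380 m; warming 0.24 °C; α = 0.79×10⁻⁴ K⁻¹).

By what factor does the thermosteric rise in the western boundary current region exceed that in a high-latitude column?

A 280 × 0.43 × 2.5×10⁻⁴ = 0.03010 m
A 280–600 m: 0.7 × 320 × 2.6×10⁻⁴ = 0.05824 m
A 1.9×10⁻⁴ × 980 × 0.39 = 0.072618 m
A total: 0.160958 m
B 0–54 m: 1.6 × 54 × 1.2×10⁻⁴ = 0.010368 m
B Layer 2: 380 × 0.79×10⁻⁴ × 0.24 = 0.0072048 m
B total: 0.0175728 m
Ratio: 0.160958 / 0.0175728 ≈ 9.159

≈ 9.16×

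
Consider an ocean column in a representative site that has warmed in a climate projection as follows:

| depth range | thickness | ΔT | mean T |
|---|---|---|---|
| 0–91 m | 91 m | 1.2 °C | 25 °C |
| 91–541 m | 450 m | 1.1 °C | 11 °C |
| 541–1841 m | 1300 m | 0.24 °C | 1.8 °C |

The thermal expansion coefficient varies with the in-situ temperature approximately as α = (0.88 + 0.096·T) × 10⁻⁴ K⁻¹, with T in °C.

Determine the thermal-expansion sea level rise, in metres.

Layer 1: α = (0.88 + 0.096×25)×10⁻⁴ = 3.28×10⁻⁴ K⁻¹
Layer 2: α = (0.88 + 0.096×11)×10⁻⁴ = 1.936×10⁻⁴ K⁻¹
Layer 3: α = (0.88 + 0.096×1.8)×10⁻⁴ = 1.0528×10⁻⁴ K⁻¹
91 × 1.2 × 3.28×10⁻⁴ = 0.0358176 m
91–541 m: 450 × 1.1 × 1.936×10⁻⁴ = 0.095832 m
541–1841 m: 1300 × 0.24 × 1.0528×10⁻⁴ = 0.03284736 m
Δh = 0.0358176 + 0.095832 + 0.03284736 = 0.16449696 m

0.164 m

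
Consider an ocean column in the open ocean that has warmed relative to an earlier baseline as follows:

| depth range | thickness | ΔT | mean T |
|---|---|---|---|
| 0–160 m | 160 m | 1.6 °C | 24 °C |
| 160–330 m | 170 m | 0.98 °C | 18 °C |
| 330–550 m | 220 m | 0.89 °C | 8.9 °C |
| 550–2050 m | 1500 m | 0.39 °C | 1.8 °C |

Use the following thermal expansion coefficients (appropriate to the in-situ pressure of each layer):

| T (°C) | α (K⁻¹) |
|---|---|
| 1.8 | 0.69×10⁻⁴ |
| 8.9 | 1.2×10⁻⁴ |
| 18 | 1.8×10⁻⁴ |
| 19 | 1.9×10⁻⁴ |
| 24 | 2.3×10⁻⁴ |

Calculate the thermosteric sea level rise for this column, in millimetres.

153 mm of thermosteric rise

Layer 1 at 24 °C → α = 2.3×10⁻⁴ K⁻¹
Layer 2 at 18 °C → α = 1.8×10⁻⁴ K⁻¹
Layer 3 at 8.9 °C → α = 1.2×10⁻⁴ K⁻¹
Layer 4 at 1.8 °C → α = 0.69×10⁻⁴ K⁻¹
160 × 1.6 × 2.3×10⁻⁴ = 0.05888 m
160–330 m: 0.98 × 1.8×10⁻⁴ × 170 = 0.029988 m
0.89 × 1.2×10⁻⁴ × 220 = 0.023496 m
550–2050 m: 1500 × 0.69×10⁻⁴ × 0.39 = 0.040365 m
Δh = 0.05888 + 0.029988 + 0.023496 + 0.040365 = 0.152729 m ≈ 153 mm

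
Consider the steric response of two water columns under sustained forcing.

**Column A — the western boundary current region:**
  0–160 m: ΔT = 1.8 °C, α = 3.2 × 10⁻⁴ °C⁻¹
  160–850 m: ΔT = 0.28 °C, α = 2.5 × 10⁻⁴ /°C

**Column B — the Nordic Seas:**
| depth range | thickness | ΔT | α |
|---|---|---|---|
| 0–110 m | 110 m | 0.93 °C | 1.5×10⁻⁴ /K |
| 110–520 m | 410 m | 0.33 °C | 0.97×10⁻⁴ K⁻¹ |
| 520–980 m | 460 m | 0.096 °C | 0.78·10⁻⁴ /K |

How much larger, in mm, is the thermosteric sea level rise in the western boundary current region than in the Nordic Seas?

A Layer 1: 3.2×10⁻⁴ × 160 × 1.8 = 0.09216 m
A 690 × 2.5×10⁻⁴ × 0.28 = 0.04830 m
A total: 0.14046 m
B 0–110 m: 0.93 × 110 × 1.5×10⁻⁴ = 0.015345 m
B Layer 2: 0.97×10⁻⁴ × 410 × 0.33 = 0.0131241 m
B 0.78×10⁻⁴ × 0.096 × 460 = 0.00344448 m
B total: 0.03191358 m
Difference: 0.14046 − 0.03191358 = 0.10854642 m

Δh_A − Δh_B ≈ 109 mm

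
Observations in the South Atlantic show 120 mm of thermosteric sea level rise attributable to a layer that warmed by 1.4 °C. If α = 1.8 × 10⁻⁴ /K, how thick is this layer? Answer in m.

H = Δh/(αΔT) = 0.12 / (1.8×10⁻⁴ × 1.4) ≈ 476.2 m

H ≈ 476 m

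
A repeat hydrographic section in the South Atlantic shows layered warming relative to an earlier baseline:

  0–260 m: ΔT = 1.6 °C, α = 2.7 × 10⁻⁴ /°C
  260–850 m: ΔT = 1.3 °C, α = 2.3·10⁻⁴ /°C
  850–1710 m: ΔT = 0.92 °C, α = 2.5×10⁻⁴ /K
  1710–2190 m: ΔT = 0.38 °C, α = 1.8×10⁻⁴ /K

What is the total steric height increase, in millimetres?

Layer 1: 260 × 1.6 × 2.7×10⁻⁴ = 0.11232 m
260–850 m: 590 × 2.3×10⁻⁴ × 1.3 = 0.17641 m
0.92 × 860 × 2.5×10⁻⁴ = 0.19780 m
1710–2190 m: 0.38 × 480 × 1.8×10⁻⁴ = 0.032832 m
Δh = 0.11232 + 0.17641 + 0.19780 + 0.032832 = 0.519362 m ≈ 519 mm

519 mm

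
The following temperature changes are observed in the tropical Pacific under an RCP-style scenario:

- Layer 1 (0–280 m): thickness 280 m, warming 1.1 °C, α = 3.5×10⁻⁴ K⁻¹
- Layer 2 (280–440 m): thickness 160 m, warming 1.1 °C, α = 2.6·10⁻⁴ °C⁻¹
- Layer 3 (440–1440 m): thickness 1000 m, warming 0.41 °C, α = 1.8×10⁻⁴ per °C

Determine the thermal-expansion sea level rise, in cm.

Δh = 22.7 cm

0–280 m: 3.5×10⁻⁴ × 1.1 × 280 = 0.10780 m
2.6×10⁻⁴ × 1.1 × 160 = 0.04576 m
440–1440 m: 1.8×10⁻⁴ × 1000 × 0.41 = 0.07380 m
Δh = 0.10780 + 0.04576 + 0.07380 = 0.22736 m ≈ 22.7 cm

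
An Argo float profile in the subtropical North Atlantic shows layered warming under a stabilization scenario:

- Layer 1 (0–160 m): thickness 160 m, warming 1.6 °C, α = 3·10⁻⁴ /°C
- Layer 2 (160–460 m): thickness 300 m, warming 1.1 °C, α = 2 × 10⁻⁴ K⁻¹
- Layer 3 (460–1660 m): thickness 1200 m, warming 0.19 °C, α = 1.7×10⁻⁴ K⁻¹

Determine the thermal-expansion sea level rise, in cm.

18.2 cm of thermosteric rise

Layer 1: 1.6 × 160 × 3×10⁻⁴ = 0.07680 m
Layer 2: 2×10⁻⁴ × 1.1 × 300 = 0.06600 m
Layer 3: 1200 × 1.7×10⁻⁴ × 0.19 = 0.03876 m
Δh = 0.07680 + 0.06600 + 0.03876 = 0.18156 m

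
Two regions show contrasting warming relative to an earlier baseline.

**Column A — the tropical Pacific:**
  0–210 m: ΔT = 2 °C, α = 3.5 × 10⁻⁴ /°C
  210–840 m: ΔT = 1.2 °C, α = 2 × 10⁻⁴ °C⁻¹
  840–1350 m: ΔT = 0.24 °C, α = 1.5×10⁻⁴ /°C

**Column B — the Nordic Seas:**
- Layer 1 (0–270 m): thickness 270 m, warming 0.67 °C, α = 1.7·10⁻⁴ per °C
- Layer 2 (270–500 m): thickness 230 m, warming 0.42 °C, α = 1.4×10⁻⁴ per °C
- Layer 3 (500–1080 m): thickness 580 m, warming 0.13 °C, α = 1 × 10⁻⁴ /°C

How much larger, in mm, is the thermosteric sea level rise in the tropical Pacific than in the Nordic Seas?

A 0–210 m: 210 × 3.5×10⁻⁴ × 2 = 0.14700 m
A Layer 2: 2×10⁻⁴ × 630 × 1.2 = 0.15120 m
A 1.5×10⁻⁴ × 0.24 × 510 = 0.01836 m
A total: 0.31656 m
B Layer 1: 0.67 × 270 × 1.7×10⁻⁴ = 0.030753 m
B Layer 2: 0.42 × 230 × 1.4×10⁻⁴ = 0.013524 m
B 580 × 1×10⁻⁴ × 0.13 = 0.00754 m
B total: 0.051817 m
Difference: 0.31656 − 0.051817 = 0.264743 m

Δh_A − Δh_B ≈ 265 mm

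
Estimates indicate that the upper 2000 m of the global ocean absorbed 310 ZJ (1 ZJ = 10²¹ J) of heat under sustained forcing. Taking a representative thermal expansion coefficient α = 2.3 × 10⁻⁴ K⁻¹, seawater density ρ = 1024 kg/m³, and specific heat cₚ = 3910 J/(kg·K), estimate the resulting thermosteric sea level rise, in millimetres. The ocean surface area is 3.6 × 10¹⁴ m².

Per unit area: Q = 310×10²¹ / (3.6×10¹⁴) ≈ 8.611×10⁸ J/m²
Δh = αQ/(ρcₚ) = 2.3×10⁻⁴ × 8.611×10⁸ / (1024 × 3910) ≈ 0.049466 m

Δh ≈ 49 mm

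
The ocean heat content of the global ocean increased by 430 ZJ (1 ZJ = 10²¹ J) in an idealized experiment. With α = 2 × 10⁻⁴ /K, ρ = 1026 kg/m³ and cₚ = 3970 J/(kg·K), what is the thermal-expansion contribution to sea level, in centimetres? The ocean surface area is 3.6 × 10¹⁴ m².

Per unit area: Q = 430×10²¹ / (3.6×10¹⁴) ≈ 1.194×10⁹ J/m²
Δh = αQ/(ρcₚ) = 2×10⁻⁴ × 1.194×10⁹ / (1026 × 3970) ≈ 0.058627 m

about 5.86 cm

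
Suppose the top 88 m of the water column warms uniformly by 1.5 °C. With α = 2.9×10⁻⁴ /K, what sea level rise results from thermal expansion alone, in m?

0.0383 m of thermosteric rise

Δh = αΔT·H = 2.9×10⁻⁴ × 1.5 × 88 = 0.03828 m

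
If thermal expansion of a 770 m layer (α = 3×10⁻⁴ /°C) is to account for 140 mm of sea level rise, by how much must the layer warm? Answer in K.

0.61 K

ΔT = Δh/(αH) = 0.14 / (3×10⁻⁴ × 770) ≈ 0.6061 K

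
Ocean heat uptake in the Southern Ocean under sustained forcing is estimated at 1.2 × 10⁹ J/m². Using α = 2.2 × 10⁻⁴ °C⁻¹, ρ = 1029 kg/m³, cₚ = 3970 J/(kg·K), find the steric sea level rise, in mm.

64.6 mm of thermosteric rise

Δh = αQ/(ρcₚ) = 2.2×10⁻⁴ × 1.2×10⁹ / (1029 × 3970) ≈ 0.064625 m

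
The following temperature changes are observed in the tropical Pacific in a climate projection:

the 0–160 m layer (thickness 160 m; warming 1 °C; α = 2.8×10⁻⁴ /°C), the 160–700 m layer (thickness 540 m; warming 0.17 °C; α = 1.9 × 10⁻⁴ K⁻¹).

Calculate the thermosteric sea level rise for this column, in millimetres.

160 × 1 × 2.8×10⁻⁴ = 0.04480 m
160–700 m: 0.17 × 540 × 1.9×10⁻⁴ = 0.017442 m
Δh = 0.04480 + 0.017442 = 0.062242 m ≈ 62 mm

Δh ≈ 62 mm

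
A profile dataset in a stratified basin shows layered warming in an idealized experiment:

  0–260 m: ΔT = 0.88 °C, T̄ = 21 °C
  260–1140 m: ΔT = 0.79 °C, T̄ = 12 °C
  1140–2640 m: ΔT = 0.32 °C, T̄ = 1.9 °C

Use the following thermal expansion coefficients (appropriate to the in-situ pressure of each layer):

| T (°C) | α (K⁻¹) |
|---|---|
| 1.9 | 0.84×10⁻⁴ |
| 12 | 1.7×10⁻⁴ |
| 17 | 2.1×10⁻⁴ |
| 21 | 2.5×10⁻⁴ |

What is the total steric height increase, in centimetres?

Layer 1 at 21 °C → α = 2.5×10⁻⁴ K⁻¹
Layer 2 at 12 °C → α = 1.7×10⁻⁴ K⁻¹
Layer 3 at 1.9 °C → α = 0.84×10⁻⁴ K⁻¹
2.5×10⁻⁴ × 260 × 0.88 = 0.05720 m
1.7×10⁻⁴ × 0.79 × 880 = 0.118184 m
Layer 3: 1500 × 0.32 × 0.84×10⁻⁴ = 0.04032 m
Δh = 0.05720 + 0.118184 + 0.04032 = 0.215704 m

about 22 cm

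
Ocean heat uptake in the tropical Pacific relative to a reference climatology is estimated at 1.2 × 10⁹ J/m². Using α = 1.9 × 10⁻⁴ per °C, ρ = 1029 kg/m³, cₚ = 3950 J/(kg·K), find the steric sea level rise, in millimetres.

Δh ≈ 56 mm

Δh = αQ/(ρcₚ) = 1.9×10⁻⁴ × 1.2×10⁹ / (1029 × 3950) ≈ 0.056095 m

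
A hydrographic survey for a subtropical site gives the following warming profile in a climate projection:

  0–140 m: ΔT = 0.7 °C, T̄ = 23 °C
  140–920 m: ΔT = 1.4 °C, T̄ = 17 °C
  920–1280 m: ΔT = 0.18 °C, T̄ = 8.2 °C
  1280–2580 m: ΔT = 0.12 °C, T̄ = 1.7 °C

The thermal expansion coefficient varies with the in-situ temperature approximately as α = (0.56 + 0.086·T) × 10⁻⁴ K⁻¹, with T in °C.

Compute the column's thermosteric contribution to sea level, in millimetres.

Δh ≈ 260 mm

Layer 1: α = (0.56 + 0.086×23)×10⁻⁴ = 2.538×10⁻⁴ K⁻¹
Layer 2: α = (0.56 + 0.086×17)×10⁻⁴ = 2.022×10⁻⁴ K⁻¹
Layer 3: α = (0.56 + 0.086×8.2)×10⁻⁴ = 1.2652×10⁻⁴ K⁻¹
Layer 4: α = (0.56 + 0.086×1.7)×10⁻⁴ = 0.7062×10⁻⁴ K⁻¹
0.7 × 140 × 2.538×10⁻⁴ = 0.0248724 m
Layer 2: 2.022×10⁻⁴ × 780 × 1.4 = 0.2208024 m
920–1280 m: 1.2652×10⁻⁴ × 0.18 × 360 = 0.008198496 m
Layer 4: 1300 × 0.12 × 0.7062×10⁻⁴ = 0.01101672 m
Δh = 0.0248724 + 0.2208024 + 0.008198496 + 0.01101672 = 0.264890016 m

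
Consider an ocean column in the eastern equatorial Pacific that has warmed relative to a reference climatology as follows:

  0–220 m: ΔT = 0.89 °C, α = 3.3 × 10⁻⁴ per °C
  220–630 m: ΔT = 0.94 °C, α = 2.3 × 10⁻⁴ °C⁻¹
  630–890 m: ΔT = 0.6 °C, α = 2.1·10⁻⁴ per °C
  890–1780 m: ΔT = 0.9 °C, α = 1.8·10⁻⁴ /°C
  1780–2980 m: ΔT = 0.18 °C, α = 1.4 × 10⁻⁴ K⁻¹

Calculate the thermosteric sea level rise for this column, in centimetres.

36.0 cm

0–220 m: 3.3×10⁻⁴ × 220 × 0.89 = 0.064614 m
2.3×10⁻⁴ × 410 × 0.94 = 0.088642 m
0.6 × 2.1×10⁻⁴ × 260 = 0.03276 m
1.8×10⁻⁴ × 0.9 × 890 = 0.14418 m
0.18 × 1.4×10⁻⁴ × 1200 = 0.03024 m
Δh = 0.064614 + 0.088642 + 0.03276 + 0.14418 + 0.03024 = 0.360436 m ≈ 36.0 cm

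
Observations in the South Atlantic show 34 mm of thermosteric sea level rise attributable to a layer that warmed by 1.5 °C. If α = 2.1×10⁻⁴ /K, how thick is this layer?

about 108 m

H = Δh/(αΔT) = 0.034 / (2.1×10⁻⁴ × 1.5) ≈ 107.9 m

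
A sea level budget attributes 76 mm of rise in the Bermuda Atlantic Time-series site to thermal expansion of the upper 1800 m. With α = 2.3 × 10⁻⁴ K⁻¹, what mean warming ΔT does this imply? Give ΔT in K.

about 0.184 K

ΔT = Δh/(αH) = 0.076 / (2.3×10⁻⁴ × 1800) ≈ 0.1836 K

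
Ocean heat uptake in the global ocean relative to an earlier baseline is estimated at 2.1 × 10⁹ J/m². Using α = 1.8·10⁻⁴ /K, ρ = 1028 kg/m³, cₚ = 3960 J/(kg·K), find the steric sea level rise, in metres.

Δh = αQ/(ρcₚ) = 1.8×10⁻⁴ × 2.1×10⁹ / (1028 × 3960) ≈ 0.092855 m

about 0.0929 m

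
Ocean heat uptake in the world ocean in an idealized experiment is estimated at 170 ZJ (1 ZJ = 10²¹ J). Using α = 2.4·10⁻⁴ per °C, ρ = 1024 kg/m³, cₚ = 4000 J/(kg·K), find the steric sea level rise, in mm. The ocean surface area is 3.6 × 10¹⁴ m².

about 27.7 mm

Per unit area: Q = 170×10²¹ / (3.6×10¹⁴) ≈ 4.722×10⁸ J/m²
Δh = αQ/(ρcₚ) = 2.4×10⁻⁴ × 4.722×10⁸ / (1024 × 4000) ≈ 0.027668 m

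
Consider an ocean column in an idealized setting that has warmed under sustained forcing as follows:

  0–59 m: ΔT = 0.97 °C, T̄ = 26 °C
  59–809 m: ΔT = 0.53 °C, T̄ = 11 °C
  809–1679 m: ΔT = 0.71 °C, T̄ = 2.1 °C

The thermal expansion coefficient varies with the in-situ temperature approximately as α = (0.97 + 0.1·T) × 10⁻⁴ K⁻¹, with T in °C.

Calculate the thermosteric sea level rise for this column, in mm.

Δh = 176 mm

Layer 1: α = (0.97 + 0.1×26)×10⁻⁴ = 3.57×10⁻⁴ K⁻¹
Layer 2: α = (0.97 + 0.1×11)×10⁻⁴ = 2.07×10⁻⁴ K⁻¹
Layer 3: α = (0.97 + 0.1×2.1)×10⁻⁴ = 1.18×10⁻⁴ K⁻¹
0.97 × 3.57×10⁻⁴ × 59 = 0.02043111 m
59–809 m: 0.53 × 2.07×10⁻⁴ × 750 = 0.0822825 m
870 × 1.18×10⁻⁴ × 0.71 = 0.0728886 m
Δh = 0.02043111 + 0.0822825 + 0.0728886 = 0.17560221 m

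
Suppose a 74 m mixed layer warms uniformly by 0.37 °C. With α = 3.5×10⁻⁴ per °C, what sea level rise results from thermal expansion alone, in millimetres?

Δh ≈ 9.6 mm

Δh = αΔT·H = 3.5×10⁻⁴ × 0.37 × 74 = 0.009583 m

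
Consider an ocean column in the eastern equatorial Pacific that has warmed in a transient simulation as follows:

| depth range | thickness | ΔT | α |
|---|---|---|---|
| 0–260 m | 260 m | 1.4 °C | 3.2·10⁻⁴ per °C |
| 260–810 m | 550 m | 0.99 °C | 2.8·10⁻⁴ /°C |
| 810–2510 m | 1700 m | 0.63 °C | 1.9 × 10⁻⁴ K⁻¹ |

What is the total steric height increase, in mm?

472 mm

260 × 3.2×10⁻⁴ × 1.4 = 0.11648 m
550 × 2.8×10⁻⁴ × 0.99 = 0.15246 m
Layer 3: 1.9×10⁻⁴ × 0.63 × 1700 = 0.20349 m
Δh = 0.11648 + 0.15246 + 0.20349 = 0.47243 m ≈ 472 mm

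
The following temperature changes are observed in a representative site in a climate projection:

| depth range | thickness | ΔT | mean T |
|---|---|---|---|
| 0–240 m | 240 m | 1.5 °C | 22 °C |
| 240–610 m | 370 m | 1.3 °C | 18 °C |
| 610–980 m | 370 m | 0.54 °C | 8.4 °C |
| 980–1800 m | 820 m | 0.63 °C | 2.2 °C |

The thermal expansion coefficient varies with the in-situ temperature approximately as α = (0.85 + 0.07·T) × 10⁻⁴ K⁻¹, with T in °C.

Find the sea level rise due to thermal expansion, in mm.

Layer 1: α = (0.85 + 0.07×22)×10⁻⁴ = 2.39×10⁻⁴ K⁻¹
Layer 2: α = (0.85 + 0.07×18)×10⁻⁴ = 2.11×10⁻⁴ K⁻¹
Layer 3: α = (0.85 + 0.07×8.4)×10⁻⁴ = 1.438×10⁻⁴ K⁻¹
Layer 4: α = (0.85 + 0.07×2.2)×10⁻⁴ = 1.004×10⁻⁴ K⁻¹
Layer 1: 1.5 × 240 × 2.39×10⁻⁴ = 0.08604 m
240–610 m: 2.11×10⁻⁴ × 1.3 × 370 = 0.101491 m
610–980 m: 370 × 0.54 × 1.438×10⁻⁴ = 0.02873124 m
980–1800 m: 820 × 1.004×10⁻⁴ × 0.63 = 0.05186664 m
Δh = 0.08604 + 0.101491 + 0.02873124 + 0.05186664 = 0.26812888 m

268 mm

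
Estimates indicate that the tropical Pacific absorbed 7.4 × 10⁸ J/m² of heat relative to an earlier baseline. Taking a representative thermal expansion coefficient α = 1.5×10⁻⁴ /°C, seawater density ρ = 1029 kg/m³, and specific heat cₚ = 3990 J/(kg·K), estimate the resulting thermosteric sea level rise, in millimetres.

27.0 mm of thermosteric rise

Δh = αQ/(ρcₚ) = 1.5×10⁻⁴ × 7.4×10⁸ / (1029 × 3990) ≈ 0.027036 m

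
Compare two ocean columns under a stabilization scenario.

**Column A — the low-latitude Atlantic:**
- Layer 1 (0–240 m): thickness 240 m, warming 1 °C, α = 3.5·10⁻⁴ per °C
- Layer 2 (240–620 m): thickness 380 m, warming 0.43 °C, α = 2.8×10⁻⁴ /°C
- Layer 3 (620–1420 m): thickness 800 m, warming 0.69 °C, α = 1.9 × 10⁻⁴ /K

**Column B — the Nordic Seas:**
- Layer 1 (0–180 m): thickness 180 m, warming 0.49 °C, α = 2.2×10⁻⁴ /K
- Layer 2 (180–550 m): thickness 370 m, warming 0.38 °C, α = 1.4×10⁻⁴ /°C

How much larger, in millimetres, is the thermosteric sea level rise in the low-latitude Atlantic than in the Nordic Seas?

A 240 × 1 × 3.5×10⁻⁴ = 0.08400 m
A 2.8×10⁻⁴ × 380 × 0.43 = 0.045752 m
A Layer 3: 1.9×10⁻⁴ × 800 × 0.69 = 0.10488 m
A total: 0.234632 m
B 0–180 m: 0.49 × 2.2×10⁻⁴ × 180 = 0.019404 m
B 1.4×10⁻⁴ × 0.38 × 370 = 0.019684 m
B total: 0.039088 m
Difference: 0.234632 − 0.039088 = 0.195544 m

Δh_A − Δh_B ≈ 196 mm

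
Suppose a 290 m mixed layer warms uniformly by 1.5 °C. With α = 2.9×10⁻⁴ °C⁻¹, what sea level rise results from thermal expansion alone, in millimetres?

Δh = αΔT·H = 2.9×10⁻⁴ × 1.5 × 290 = 0.12615 m

about 126 mm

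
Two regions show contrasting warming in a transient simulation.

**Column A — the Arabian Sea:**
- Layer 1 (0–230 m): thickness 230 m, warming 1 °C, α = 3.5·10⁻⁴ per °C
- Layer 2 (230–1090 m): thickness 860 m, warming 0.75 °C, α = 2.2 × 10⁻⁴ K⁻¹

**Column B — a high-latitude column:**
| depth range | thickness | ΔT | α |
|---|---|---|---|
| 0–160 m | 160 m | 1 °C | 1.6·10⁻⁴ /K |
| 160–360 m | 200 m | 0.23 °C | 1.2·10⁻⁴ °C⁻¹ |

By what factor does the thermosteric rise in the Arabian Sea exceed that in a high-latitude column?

A 1 × 3.5×10⁻⁴ × 230 = 0.08050 m
A 230–1090 m: 2.2×10⁻⁴ × 860 × 0.75 = 0.14190 m
A total: 0.22240 m
B Layer 1: 160 × 1 × 1.6×10⁻⁴ = 0.02560 m
B 0.23 × 1.2×10⁻⁴ × 200 = 0.00552 m
B total: 0.03112 m
Ratio: 0.22240 / 0.03112 ≈ 7.147

a factor of 7.15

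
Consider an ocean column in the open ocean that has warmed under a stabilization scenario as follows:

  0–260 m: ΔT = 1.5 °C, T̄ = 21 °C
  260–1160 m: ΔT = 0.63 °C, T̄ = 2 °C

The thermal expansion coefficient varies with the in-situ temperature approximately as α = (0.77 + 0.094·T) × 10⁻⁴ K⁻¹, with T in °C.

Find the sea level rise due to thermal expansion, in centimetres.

16.1 cm of thermosteric rise

Layer 1: α = (0.77 + 0.094×21)×10⁻⁴ = 2.744×10⁻⁴ K⁻¹
Layer 2: α = (0.77 + 0.094×2)×10⁻⁴ = 0.958×10⁻⁴ K⁻¹
Layer 1: 2.744×10⁻⁴ × 260 × 1.5 = 0.107016 m
900 × 0.958×10⁻⁴ × 0.63 = 0.0543186 m
Δh = 0.107016 + 0.0543186 = 0.1613346 m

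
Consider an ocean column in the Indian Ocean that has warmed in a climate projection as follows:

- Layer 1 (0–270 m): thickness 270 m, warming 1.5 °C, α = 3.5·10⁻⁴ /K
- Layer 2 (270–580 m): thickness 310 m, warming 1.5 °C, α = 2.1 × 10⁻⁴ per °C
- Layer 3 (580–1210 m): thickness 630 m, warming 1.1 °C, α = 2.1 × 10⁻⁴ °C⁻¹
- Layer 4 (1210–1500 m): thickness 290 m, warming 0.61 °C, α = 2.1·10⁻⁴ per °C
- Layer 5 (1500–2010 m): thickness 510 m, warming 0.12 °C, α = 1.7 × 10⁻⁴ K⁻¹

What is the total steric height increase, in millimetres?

Δh = 430 mm

Layer 1: 3.5×10⁻⁴ × 270 × 1.5 = 0.14175 m
310 × 2.1×10⁻⁴ × 1.5 = 0.09765 m
Layer 3: 1.1 × 630 × 2.1×10⁻⁴ = 0.14553 m
290 × 2.1×10⁻⁴ × 0.61 = 0.037149 m
1.7×10⁻⁴ × 510 × 0.12 = 0.010404 m
Δh = 0.14175 + 0.09765 + 0.14553 + 0.037149 + 0.010404 = 0.432483 m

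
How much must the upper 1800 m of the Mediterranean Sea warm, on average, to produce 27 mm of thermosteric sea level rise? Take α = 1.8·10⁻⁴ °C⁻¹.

ΔT = Δh/(αH) = 0.027 / (1.8×10⁻⁴ × 1800) ≈ 0.08333 K

0.083 K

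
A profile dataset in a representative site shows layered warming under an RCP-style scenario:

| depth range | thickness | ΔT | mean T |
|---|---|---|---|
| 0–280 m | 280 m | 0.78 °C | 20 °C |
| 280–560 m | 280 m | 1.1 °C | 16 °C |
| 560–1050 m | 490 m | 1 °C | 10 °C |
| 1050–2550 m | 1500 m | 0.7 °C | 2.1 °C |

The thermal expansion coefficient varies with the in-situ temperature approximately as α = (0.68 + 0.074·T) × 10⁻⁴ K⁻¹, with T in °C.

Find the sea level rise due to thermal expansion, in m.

0.262 m of thermosteric rise

Layer 1: α = (0.68 + 0.074×20)×10⁻⁴ = 2.16×10⁻⁴ K⁻¹
Layer 2: α = (0.68 + 0.074×16)×10⁻⁴ = 1.864×10⁻⁴ K⁻¹
Layer 3: α = (0.68 + 0.074×10)×10⁻⁴ = 1.42×10⁻⁴ K⁻¹
Layer 4: α = (0.68 + 0.074×2.1)×10⁻⁴ = 0.8354×10⁻⁴ K⁻¹
0–280 m: 2.16×10⁻⁴ × 280 × 0.78 = 0.0471744 m
Layer 2: 1.1 × 280 × 1.864×10⁻⁴ = 0.0574112 m
560–1050 m: 1 × 490 × 1.42×10⁻⁴ = 0.06958 m
Layer 4: 0.8354×10⁻⁴ × 1500 × 0.7 = 0.087717 m
Δh = 0.0471744 + 0.0574112 + 0.06958 + 0.087717 = 0.2618826 m ≈ 0.262 m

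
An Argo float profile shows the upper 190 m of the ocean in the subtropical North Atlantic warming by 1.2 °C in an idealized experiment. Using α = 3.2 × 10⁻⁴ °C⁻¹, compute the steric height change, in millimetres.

Δh = αΔT·H = 3.2×10⁻⁴ × 1.2 × 190 = 0.07296 m

73 mm of thermosteric rise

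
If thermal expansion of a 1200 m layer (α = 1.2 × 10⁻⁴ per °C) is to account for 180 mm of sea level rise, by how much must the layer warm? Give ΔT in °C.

ΔT = Δh/(αH) = 0.18 / (1.2×10⁻⁴ × 1200) = 1.250 °C

about 1.3 °C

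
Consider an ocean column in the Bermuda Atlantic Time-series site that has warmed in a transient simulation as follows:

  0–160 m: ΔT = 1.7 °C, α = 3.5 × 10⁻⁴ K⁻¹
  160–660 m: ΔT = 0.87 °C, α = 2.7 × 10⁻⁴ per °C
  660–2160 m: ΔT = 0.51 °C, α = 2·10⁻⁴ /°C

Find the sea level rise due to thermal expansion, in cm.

37 cm

0–160 m: 160 × 3.5×10⁻⁴ × 1.7 = 0.09520 m
160–660 m: 500 × 2.7×10⁻⁴ × 0.87 = 0.11745 m
2×10⁻⁴ × 0.51 × 1500 = 0.15300 m
Δh = 0.09520 + 0.11745 + 0.15300 = 0.36565 m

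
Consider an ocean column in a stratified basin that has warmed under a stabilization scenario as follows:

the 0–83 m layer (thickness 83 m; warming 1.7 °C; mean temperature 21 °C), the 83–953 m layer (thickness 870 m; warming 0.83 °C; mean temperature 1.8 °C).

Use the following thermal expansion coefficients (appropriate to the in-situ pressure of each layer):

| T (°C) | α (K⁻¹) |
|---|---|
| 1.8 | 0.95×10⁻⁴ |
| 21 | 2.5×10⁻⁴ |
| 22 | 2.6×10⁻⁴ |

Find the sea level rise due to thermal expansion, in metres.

Layer 1 at 21 °C → α = 2.5×10⁻⁴ K⁻¹
Layer 2 at 1.8 °C → α = 0.95×10⁻⁴ K⁻¹
Layer 1: 2.5×10⁻⁴ × 1.7 × 83 = 0.035275 m
Layer 2: 0.83 × 870 × 0.95×10⁻⁴ = 0.0685995 m
Δh = 0.035275 + 0.0685995 = 0.1038745 m

Δh ≈ 0.104 m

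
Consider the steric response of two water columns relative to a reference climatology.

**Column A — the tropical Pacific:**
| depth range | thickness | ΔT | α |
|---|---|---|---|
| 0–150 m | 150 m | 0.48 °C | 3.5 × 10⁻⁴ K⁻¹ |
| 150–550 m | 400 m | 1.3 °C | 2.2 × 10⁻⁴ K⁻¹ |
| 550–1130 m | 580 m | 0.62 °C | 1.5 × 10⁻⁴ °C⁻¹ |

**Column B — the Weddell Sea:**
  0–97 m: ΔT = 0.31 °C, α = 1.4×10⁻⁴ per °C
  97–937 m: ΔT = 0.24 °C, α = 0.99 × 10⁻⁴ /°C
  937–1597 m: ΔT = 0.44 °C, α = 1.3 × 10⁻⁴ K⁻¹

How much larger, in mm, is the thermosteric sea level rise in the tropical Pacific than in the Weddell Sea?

A 150 × 3.5×10⁻⁴ × 0.48 = 0.02520 m
A Layer 2: 400 × 1.3 × 2.2×10⁻⁴ = 0.11440 m
A Layer 3: 1.5×10⁻⁴ × 580 × 0.62 = 0.05394 m
A total: 0.19354 m
B 0.31 × 1.4×10⁻⁴ × 97 = 0.0042098 m
B 840 × 0.24 × 0.99×10⁻⁴ = 0.0199584 m
B 937–1597 m: 0.44 × 660 × 1.3×10⁻⁴ = 0.037752 m
B total: 0.0619202 m
Difference: 0.19354 − 0.0619202 = 0.1316198 m

130 mm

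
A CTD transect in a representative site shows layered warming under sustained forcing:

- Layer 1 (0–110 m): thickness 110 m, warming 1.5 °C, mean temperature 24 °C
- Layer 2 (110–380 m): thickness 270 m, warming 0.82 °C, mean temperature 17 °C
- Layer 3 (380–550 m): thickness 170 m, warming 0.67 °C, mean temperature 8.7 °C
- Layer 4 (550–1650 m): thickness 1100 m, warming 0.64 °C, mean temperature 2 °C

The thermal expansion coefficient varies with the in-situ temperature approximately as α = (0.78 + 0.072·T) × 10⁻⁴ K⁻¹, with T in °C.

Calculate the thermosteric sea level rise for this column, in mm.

Layer 1: α = (0.78 + 0.072×24)×10⁻⁴ = 2.508×10⁻⁴ K⁻¹
Layer 2: α = (0.78 + 0.072×17)×10⁻⁴ = 2.004×10⁻⁴ K⁻¹
Layer 3: α = (0.78 + 0.072×8.7)×10⁻⁴ = 1.4064×10⁻⁴ K⁻¹
Layer 4: α = (0.78 + 0.072×2)×10⁻⁴ = 0.924×10⁻⁴ K⁻¹
110 × 2.508×10⁻⁴ × 1.5 = 0.041382 m
0.82 × 2.004×10⁻⁴ × 270 = 0.04436856 m
Layer 3: 1.4064×10⁻⁴ × 170 × 0.67 = 0.016018896 m
550–1650 m: 0.64 × 1100 × 0.924×10⁻⁴ = 0.0650496 m
Δh = 0.041382 + 0.04436856 + 0.016018896 + 0.0650496 = 0.166819056 m

Δh = 170 mm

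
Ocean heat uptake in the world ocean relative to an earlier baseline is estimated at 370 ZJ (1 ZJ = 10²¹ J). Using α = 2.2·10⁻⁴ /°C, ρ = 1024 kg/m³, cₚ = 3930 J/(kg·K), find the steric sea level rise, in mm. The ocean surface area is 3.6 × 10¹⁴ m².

Per unit area: Q = 370×10²¹ / (3.6×10¹⁴) ≈ 1.028×10⁹ J/m²
Δh = αQ/(ρcₚ) = 2.2×10⁻⁴ × 1.028×10⁹ / (1024 × 3930) ≈ 0.056198 m

56.2 mm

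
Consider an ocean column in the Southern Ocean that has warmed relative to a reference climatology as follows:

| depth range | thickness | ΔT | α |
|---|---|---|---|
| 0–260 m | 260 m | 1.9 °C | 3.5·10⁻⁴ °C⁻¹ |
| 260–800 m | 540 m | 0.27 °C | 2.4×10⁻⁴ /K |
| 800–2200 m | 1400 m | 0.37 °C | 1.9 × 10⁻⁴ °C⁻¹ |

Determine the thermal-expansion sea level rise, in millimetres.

Layer 1: 1.9 × 260 × 3.5×10⁻⁴ = 0.17290 m
Layer 2: 0.27 × 2.4×10⁻⁴ × 540 = 0.034992 m
800–2200 m: 1400 × 0.37 × 1.9×10⁻⁴ = 0.09842 m
Δh = 0.17290 + 0.034992 + 0.09842 = 0.306312 m

about 306 mm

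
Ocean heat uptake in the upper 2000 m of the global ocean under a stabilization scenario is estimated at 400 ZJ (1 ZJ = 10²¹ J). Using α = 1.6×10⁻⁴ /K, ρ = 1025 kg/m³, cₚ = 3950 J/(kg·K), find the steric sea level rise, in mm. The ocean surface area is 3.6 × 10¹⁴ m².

Per unit area: Q = 400×10²¹ / (3.6×10¹⁴) ≈ 1.111×10⁹ J/m²
Δh = αQ/(ρcₚ) = 1.6×10⁻⁴ × 1.111×10⁹ / (1025 × 3950) ≈ 0.043905 m

about 43.9 mm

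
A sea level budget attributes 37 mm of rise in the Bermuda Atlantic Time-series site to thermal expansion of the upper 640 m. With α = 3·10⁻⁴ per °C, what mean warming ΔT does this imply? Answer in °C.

ΔT ≈ 0.193 °C

ΔT = Δh/(αH) = 0.037 / (3×10⁻⁴ × 640) ≈ 0.1927 °C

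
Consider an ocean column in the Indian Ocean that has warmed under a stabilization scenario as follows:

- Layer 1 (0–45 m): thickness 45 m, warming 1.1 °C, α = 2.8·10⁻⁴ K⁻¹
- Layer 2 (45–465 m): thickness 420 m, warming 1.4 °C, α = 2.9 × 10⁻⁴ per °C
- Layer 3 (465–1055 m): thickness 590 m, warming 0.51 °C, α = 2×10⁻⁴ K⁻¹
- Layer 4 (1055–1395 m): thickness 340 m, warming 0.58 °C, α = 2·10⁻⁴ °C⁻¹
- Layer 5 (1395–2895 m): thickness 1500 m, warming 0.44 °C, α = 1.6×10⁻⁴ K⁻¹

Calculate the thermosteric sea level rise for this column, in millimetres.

45 × 1.1 × 2.8×10⁻⁴ = 0.01386 m
45–465 m: 2.9×10⁻⁴ × 1.4 × 420 = 0.17052 m
Layer 3: 2×10⁻⁴ × 0.51 × 590 = 0.06018 m
1055–1395 m: 340 × 2×10⁻⁴ × 0.58 = 0.03944 m
1395–2895 m: 1.6×10⁻⁴ × 1500 × 0.44 = 0.10560 m
Δh = 0.01386 + 0.17052 + 0.06018 + 0.03944 + 0.10560 = 0.38960 m ≈ 390 mm

about 390 mm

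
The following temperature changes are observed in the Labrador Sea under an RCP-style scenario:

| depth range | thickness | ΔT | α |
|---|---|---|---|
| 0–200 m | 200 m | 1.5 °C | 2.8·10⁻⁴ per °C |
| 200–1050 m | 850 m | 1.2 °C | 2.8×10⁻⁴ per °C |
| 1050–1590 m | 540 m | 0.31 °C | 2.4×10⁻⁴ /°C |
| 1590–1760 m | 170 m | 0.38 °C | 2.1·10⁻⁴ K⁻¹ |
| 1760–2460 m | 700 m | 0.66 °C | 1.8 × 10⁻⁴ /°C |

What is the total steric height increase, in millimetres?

Δh ≈ 507 mm

0–200 m: 2.8×10⁻⁴ × 200 × 1.5 = 0.08400 m
1.2 × 850 × 2.8×10⁻⁴ = 0.28560 m
Layer 3: 2.4×10⁻⁴ × 540 × 0.31 = 0.040176 m
1590–1760 m: 0.38 × 2.1×10⁻⁴ × 170 = 0.013566 m
Layer 5: 700 × 0.66 × 1.8×10⁻⁴ = 0.08316 m
Δh = 0.08400 + 0.28560 + 0.040176 + 0.013566 + 0.08316 = 0.506502 m ≈ 507 mm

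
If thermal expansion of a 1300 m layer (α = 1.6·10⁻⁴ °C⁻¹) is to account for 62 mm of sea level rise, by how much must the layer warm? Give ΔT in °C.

ΔT = Δh/(αH) = 0.062 / (1.6×10⁻⁴ × 1300) ≈ 0.2981 °C

0.298 °C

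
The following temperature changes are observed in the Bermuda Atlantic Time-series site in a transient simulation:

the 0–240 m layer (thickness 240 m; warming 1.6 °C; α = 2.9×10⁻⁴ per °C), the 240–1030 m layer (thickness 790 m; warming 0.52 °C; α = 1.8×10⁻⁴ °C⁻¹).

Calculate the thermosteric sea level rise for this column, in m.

0–240 m: 2.9×10⁻⁴ × 240 × 1.6 = 0.11136 m
Layer 2: 1.8×10⁻⁴ × 0.52 × 790 = 0.073944 m
Δh = 0.11136 + 0.073944 = 0.185304 m

about 0.185 m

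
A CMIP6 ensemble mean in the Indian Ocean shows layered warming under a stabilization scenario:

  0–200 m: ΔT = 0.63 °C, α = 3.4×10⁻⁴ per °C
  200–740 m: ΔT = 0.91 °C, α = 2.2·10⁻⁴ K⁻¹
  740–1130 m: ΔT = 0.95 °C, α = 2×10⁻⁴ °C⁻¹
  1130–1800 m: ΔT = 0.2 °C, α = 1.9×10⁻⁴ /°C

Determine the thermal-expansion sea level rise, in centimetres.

25.1 cm of thermosteric rise

Layer 1: 3.4×10⁻⁴ × 0.63 × 200 = 0.04284 m
200–740 m: 0.91 × 2.2×10⁻⁴ × 540 = 0.108108 m
740–1130 m: 390 × 0.95 × 2×10⁻⁴ = 0.07410 m
1.9×10⁻⁴ × 0.2 × 670 = 0.02546 m
Δh = 0.04284 + 0.108108 + 0.07410 + 0.02546 = 0.250508 m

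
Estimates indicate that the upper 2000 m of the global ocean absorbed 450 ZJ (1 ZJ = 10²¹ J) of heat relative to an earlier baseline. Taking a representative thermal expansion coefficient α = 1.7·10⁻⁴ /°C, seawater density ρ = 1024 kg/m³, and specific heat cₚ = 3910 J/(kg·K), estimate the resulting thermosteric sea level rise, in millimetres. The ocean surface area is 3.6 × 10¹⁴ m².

53 mm of thermosteric rise

Per unit area: Q = 450×10²¹ / (3.6×10¹⁴) = 1.25×10⁹ J/m²
Δh = αQ/(ρcₚ) = 1.7×10⁻⁴ × 1.25×10⁹ / (1024 × 3910) ≈ 0.053074 m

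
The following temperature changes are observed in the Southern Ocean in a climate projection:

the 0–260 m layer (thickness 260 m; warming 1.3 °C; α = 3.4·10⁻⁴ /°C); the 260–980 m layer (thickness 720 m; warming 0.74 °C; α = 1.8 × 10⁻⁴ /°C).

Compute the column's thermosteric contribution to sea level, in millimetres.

Layer 1: 260 × 1.3 × 3.4×10⁻⁴ = 0.11492 m
1.8×10⁻⁴ × 720 × 0.74 = 0.095904 m
Δh = 0.11492 + 0.095904 = 0.210824 m ≈ 211 mm

211 mm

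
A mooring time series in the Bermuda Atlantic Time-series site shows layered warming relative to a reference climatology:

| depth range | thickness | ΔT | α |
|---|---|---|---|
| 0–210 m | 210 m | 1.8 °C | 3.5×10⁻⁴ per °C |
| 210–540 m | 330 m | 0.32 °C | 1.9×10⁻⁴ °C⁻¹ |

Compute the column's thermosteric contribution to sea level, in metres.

210 × 1.8 × 3.5×10⁻⁴ = 0.13230 m
Layer 2: 330 × 1.9×10⁻⁴ × 0.32 = 0.020064 m
Δh = 0.13230 + 0.020064 = 0.152364 m ≈ 0.15 m

Δh = 0.15 m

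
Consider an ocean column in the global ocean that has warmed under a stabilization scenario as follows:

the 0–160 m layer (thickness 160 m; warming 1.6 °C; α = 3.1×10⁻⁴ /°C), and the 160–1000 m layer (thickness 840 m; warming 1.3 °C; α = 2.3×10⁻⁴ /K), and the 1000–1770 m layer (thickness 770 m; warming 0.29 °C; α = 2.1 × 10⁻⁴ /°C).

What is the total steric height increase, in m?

160 × 3.1×10⁻⁴ × 1.6 = 0.07936 m
840 × 1.3 × 2.3×10⁻⁴ = 0.25116 m
Layer 3: 2.1×10⁻⁴ × 0.29 × 770 = 0.046893 m
Δh = 0.07936 + 0.25116 + 0.046893 = 0.377413 m ≈ 0.377 m

about 0.377 m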